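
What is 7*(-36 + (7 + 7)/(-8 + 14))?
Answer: -707/3 ≈ -235.67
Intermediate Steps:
7*(-36 + (7 + 7)/(-8 + 14)) = 7*(-36 + 14/6) = 7*(-36 + 14*(⅙)) = 7*(-36 + 7/3) = 7*(-101/3) = -707/3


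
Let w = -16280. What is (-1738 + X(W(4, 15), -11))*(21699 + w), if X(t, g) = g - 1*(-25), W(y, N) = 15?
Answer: -9342356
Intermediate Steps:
X(t, g) = 25 + g (X(t, g) = g + 25 = 25 + g)
(-1738 + X(W(4, 15), -11))*(21699 + w) = (-1738 + (25 - 11))*(21699 - 16280) = (-1738 + 14)*5419 = -1724*5419 = -9342356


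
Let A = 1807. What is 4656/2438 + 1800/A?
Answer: 6400896/2202733 ≈ 2.9059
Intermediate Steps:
4656/2438 + 1800/A = 4656/2438 + 1800/1807 = 4656*(1/2438) + 1800*(1/1807) = 2328/1219 + 1800/1807 = 6400896/2202733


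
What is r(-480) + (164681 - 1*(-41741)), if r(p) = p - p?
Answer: 206422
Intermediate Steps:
r(p) = 0
r(-480) + (164681 - 1*(-41741)) = 0 + (164681 - 1*(-41741)) = 0 + (164681 + 41741) = 0 + 206422 = 206422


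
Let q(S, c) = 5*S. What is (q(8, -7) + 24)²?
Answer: 4096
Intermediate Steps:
(q(8, -7) + 24)² = (5*8 + 24)² = (40 + 24)² = 64² = 4096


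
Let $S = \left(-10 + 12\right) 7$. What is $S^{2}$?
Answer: $196$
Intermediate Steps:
$S = 14$ ($S = 2 \cdot 7 = 14$)
$S^{2} = 14^{2} = 196$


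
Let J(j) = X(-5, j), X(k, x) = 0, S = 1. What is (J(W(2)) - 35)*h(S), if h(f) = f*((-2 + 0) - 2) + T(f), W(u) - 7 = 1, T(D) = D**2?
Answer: 105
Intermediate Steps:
W(u) = 8 (W(u) = 7 + 1 = 8)
h(f) = f**2 - 4*f (h(f) = f*((-2 + 0) - 2) + f**2 = f*(-2 - 2) + f**2 = f*(-4) + f**2 = -4*f + f**2 = f**2 - 4*f)
J(j) = 0
(J(W(2)) - 35)*h(S) = (0 - 35)*(1*(-4 + 1)) = -35*(-3) = 105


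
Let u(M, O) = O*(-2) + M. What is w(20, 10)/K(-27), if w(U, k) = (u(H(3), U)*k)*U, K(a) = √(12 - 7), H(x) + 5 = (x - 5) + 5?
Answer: -1680*√5 ≈ -3756.6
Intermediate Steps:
H(x) = -5 + x (H(x) = -5 + ((x - 5) + 5) = -5 + ((-5 + x) + 5) = -5 + x)
u(M, O) = M - 2*O (u(M, O) = -2*O + M = M - 2*O)
K(a) = √5
w(U, k) = U*k*(-2 - 2*U) (w(U, k) = (((-5 + 3) - 2*U)*k)*U = ((-2 - 2*U)*k)*U = (k*(-2 - 2*U))*U = U*k*(-2 - 2*U))
w(20, 10)/K(-27) = (-2*20*10*(1 + 20))/(√5) = (-2*20*10*21)*(√5/5) = -1680*√5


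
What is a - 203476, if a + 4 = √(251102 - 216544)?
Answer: -203480 + √34558 ≈ -2.0329e+5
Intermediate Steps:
a = -4 + √34558 (a = -4 + √(251102 - 216544) = -4 + √34558 ≈ 181.90)
a - 203476 = (-4 + √34558) - 203476 = -203480 + √34558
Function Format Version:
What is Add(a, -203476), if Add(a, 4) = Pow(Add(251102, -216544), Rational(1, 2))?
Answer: Add(-203480, Pow(34558, Rational(1, 2))) ≈ -2.0329e+5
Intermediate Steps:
a = Add(-4, Pow(34558, Rational(1, 2))) (a = Add(-4, Pow(Add(251102, -216544), Rational(1, 2))) = Add(-4, Pow(34558, Rational(1, 2))) ≈ 181.90)
Add(a, -203476) = Add(Add(-4, Pow(34558, Rational(1, 2))), -203476) = Add(-203480, Pow(34558, Rational(1, 2)))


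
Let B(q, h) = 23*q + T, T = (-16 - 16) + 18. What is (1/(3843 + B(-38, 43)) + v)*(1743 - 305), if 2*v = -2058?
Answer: -4372517972/2955 ≈ -1.4797e+6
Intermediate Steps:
v = -1029 (v = (½)*(-2058) = -1029)
T = -14 (T = -32 + 18 = -14)
B(q, h) = -14 + 23*q (B(q, h) = 23*q - 14 = -14 + 23*q)
(1/(3843 + B(-38, 43)) + v)*(1743 - 305) = (1/(3843 + (-14 + 23*(-38))) - 1029)*(1743 - 305) = (1/(3843 + (-14 - 874)) - 1029)*1438 = (1/(3843 - 888) - 1029)*1438 = (1/2955 - 1029)*1438 = -3040694/2955*1438 = -4372517972/2955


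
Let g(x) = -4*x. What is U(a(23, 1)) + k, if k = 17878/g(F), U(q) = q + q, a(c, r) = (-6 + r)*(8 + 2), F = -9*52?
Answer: -84661/936 ≈ -90.450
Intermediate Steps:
F = -468
a(c, r) = -60 + 10*r (a(c, r) = (-6 + r)*10 = -60 + 10*r)
U(q) = 2*q
k = 8939/936 (k = 17878/((-4*(-468))) = 17878/1872 = 17878*(1/1872) = 8939/936 ≈ 9.5502)
U(a(23, 1)) + k = 2*(-60 + 10*1) + 8939/936 = 2*(-60 + 10) + 8939/936 = 2*(-50) + 8939/936 = -100 + 8939/936 = -84661/936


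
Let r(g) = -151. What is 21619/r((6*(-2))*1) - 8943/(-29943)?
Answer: -215329108/1507131 ≈ -142.87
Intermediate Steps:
21619/r((6*(-2))*1) - 8943/(-29943) = 21619/(-151) - 8943/(-29943) = 21619*(-1/151) - 8943*(-1/29943) = -21619/151 + 2981/9981 = -215329108/1507131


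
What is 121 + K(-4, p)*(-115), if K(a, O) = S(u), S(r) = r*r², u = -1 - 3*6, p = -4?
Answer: 788906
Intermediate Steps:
u = -19 (u = -1 - 18 = -19)
S(r) = r³
K(a, O) = -6859 (K(a, O) = (-19)³ = -6859)
121 + K(-4, p)*(-115) = 121 - 6859*(-115) = 121 + 788785 = 788906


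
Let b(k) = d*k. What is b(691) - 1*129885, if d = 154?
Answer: -23471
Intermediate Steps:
b(k) = 154*k
b(691) - 1*129885 = 154*691 - 1*129885 = 106414 - 129885 = -23471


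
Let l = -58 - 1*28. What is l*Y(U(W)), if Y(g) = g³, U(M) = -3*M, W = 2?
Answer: 18576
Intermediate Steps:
l = -86 (l = -58 - 28 = -86)
l*Y(U(W)) = -86*(-3*2)³ = -86*(-6)³ = -86*(-216) = 18576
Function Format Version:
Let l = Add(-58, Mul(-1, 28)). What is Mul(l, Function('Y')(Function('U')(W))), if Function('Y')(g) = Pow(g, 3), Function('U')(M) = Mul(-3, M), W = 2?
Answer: 18576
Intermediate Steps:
l = -86 (l = Add(-58, -28) = -86)
Mul(l, Function('Y')(Function('U')(W))) = Mul(-86, Pow(Mul(-3, 2), 3)) = Mul(-86, Pow(-6, 3)) = Mul(-86, -216) = 18576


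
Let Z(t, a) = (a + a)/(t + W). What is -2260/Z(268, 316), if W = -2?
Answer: -75145/79 ≈ -951.20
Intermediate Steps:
Z(t, a) = 2*a/(-2 + t) (Z(t, a) = (a + a)/(t - 2) = (2*a)/(-2 + t) = 2*a/(-2 + t))
-2260/Z(268, 316) = -2260/(2*316/(-2 + 268)) = -2260/(2*316/266) = -2260/(2*316*(1/266)) = -2260/316/133 = -2260*133/316 = -75145/79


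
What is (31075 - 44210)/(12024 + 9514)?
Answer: -13135/21538 ≈ -0.60985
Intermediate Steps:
(31075 - 44210)/(12024 + 9514) = -13135/21538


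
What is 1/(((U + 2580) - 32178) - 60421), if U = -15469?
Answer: -1/105488 ≈ -9.4798e-6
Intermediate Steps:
1/(((U + 2580) - 32178) - 60421) = 1/(((-15469 + 2580) - 32178) - 60421) = 1/((-12889 - 32178) - 60421) = 1/(-45067 - 60421) = 1/(-105488) = -1/105488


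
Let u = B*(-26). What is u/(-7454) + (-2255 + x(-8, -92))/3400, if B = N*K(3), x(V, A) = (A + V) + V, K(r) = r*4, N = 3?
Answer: -424453/745400 ≈ -0.56943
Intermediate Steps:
K(r) = 4*r
x(V, A) = A + 2*V
B = 36 (B = 3*(4*3) = 3*12 = 36)
u = -936 (u = 36*(-26) = -936)
u/(-7454) + (-2255 + x(-8, -92))/3400 = -936/(-7454) + (-2255 + (-92 + 2*(-8)))/3400 = -936*(-1/7454) + (-2255 + (-92 - 16))*(1/3400) = 468/3727 + (-2255 - 108)*(1/3400) = 468/3727 - 2363*1/3400 = 468/3727 - 139/200 = -424453/745400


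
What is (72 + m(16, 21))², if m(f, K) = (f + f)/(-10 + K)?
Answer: 678976/121 ≈ 5611.4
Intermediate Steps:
m(f, K) = 2*f/(-10 + K) (m(f, K) = (2*f)/(-10 + K) = 2*f/(-10 + K))
(72 + m(16, 21))² = (72 + 2*16/(-10 + 21))² = (72 + 2*16/11)² = (72 + 2*16*(1/11))² = (72 + 32/11)² = (824/11)² = 678976/121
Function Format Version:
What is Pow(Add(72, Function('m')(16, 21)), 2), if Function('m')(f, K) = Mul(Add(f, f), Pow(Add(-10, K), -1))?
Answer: Rational(678976, 121) ≈ 5611.4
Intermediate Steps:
Function('m')(f, K) = Mul(2, f, Pow(Add(-10, K), -1)) (Function('m')(f, K) = Mul(Mul(2, f), Pow(Add(-10, K), -1)) = Mul(2, f, Pow(Add(-10, K), -1)))
Pow(Add(72, Function('m')(16, 21)), 2) = Pow(Add(72, Mul(2, 16, Pow(Add(-10, 21), -1))), 2) = Pow(Add(72, Mul(2, 16, Pow(11, -1))), 2) = Pow(Add(72, Mul(2, 16, Rational(1, 11))), 2) = Pow(Add(72, Rational(32, 11)), 2) = Pow(Rational(824, 11), 2) = Rational(678976, 121)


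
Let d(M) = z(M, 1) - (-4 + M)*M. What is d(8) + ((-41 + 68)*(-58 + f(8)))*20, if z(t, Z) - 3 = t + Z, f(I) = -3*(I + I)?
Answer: -57260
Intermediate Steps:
f(I) = -6*I
z(t, Z) = 3 + Z + t (z(t, Z) = 3 + (t + Z) = 3 + (Z + t) = 3 + Z + t)
d(M) = 4 + M - M*(-4 + M) (d(M) = (3 + 1 + M) - (-4 + M)*M = (4 + M) - M*(-4 + M) = 4 + M - M*(-4 + M))
d(8) + ((-41 + 68)*(-58 + f(8)))*20 = (4 - 1*8² + 5*8) + ((-41 + 68)*(-58 - 6*8))*20 = (4 - 1*64 + 40) + (27*(-58 - 48))*20 = (4 - 64 + 40) + (27*(-106))*20 = -20 - 2862*20 = -20 - 57240 = -57260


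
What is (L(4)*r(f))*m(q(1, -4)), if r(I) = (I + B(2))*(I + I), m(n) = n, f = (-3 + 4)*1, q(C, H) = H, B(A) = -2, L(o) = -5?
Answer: -40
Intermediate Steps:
f = 1 (f = 1*1 = 1)
r(I) = 2*I*(-2 + I) (r(I) = (I - 2)*(I + I) = (-2 + I)*(2*I) = 2*I*(-2 + I))
(L(4)*r(f))*m(q(1, -4)) = -10*(-2 + 1)*(-4) = -10*(-1)*(-4) = -5*(-2)*(-4) = 10*(-4) = -40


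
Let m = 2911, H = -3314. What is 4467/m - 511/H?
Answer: 16291159/9647054 ≈ 1.6887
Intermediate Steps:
4467/m - 511/H = 4467/2911 - 511/(-3314) = 4467*(1/2911) - 511*(-1/3314) = 4467/2911 + 511/3314 = 16291159/9647054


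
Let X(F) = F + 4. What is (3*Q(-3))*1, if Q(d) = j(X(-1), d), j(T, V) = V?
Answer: -9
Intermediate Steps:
X(F) = 4 + F
Q(d) = d
(3*Q(-3))*1 = (3*(-3))*1 = -9*1 = -9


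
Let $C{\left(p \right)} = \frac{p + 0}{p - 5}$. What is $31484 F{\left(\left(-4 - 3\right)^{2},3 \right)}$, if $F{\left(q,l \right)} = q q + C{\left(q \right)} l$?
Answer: $\frac{832680961}{11} \approx 7.5698 \cdot 10^{7}$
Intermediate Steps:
$C{\left(p \right)} = \frac{p}{-5 + p}$
$F{\left(q,l \right)} = q^{2} + \frac{l q}{-5 + q}$ ($F{\left(q,l \right)} = q q + \frac{q}{-5 + q} l = q^{2} + \frac{l q}{-5 + q}$)
$31484 F{\left(\left(-4 - 3\right)^{2},3 \right)} = 31484 \frac{\left(-4 - 3\right)^{2} \left(3 + \left(-4 - 3\right)^{2} \left(-5 + \left(-4 - 3\right)^{2}\right)\right)}{-5 + \left(-4 - 3\right)^{2}} = 31484 \frac{\left(-7\right)^{2} \left(3 + \left(-7\right)^{2} \left(-5 + \left(-7\right)^{2}\right)\right)}{-5 + \left(-7\right)^{2}} = 31484 \frac{49 \left(3 + 49 \left(-5 + 49\right)\right)}{-5 + 49} = 31484 \frac{49 \left(3 + 49 \cdot 44\right)}{44} = 31484 \cdot 49 \cdot \frac{1}{44} \left(3 + 2156\right) = 31484 \cdot 49 \cdot \frac{1}{44} \cdot 2159 = 31484 \cdot \frac{105791}{44} = \frac{832680961}{11}$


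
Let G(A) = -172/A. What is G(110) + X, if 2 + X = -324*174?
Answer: -3100876/55 ≈ -56380.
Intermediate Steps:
X = -56378 (X = -2 - 324*174 = -2 - 56376 = -56378)
G(110) + X = -172/110 - 56378 = -172*1/110 - 56378 = -86/55 - 56378 = -3100876/55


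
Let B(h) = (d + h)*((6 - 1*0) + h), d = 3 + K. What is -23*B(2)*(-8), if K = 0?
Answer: 7360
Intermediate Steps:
d = 3 (d = 3 + 0 = 3)
B(h) = (3 + h)*(6 + h) (B(h) = (3 + h)*((6 - 1*0) + h) = (3 + h)*((6 + 0) + h) = (3 + h)*(6 + h))
-23*B(2)*(-8) = -23*(18 + 2**2 + 9*2)*(-8) = -23*(18 + 4 + 18)*(-8) = -23*40*(-8) = -920*(-8) = 7360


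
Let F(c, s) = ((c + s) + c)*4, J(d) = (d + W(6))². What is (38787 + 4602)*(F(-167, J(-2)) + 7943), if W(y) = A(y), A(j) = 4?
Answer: 287365347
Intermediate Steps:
W(y) = 4
J(d) = (4 + d)² (J(d) = (d + 4)² = (4 + d)²)
F(c, s) = 4*s + 8*c (F(c, s) = (s + 2*c)*4 = 4*s + 8*c)
(38787 + 4602)*(F(-167, J(-2)) + 7943) = (38787 + 4602)*((4*(4 - 2)² + 8*(-167)) + 7943) = 43389*((4*2² - 1336) + 7943) = 43389*((4*4 - 1336) + 7943) = 43389*((16 - 1336) + 7943) = 43389*(-1320 + 7943) = 43389*6623 = 287365347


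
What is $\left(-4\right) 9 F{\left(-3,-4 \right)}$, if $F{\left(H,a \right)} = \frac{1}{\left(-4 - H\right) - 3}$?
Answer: $9$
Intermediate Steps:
$F{\left(H,a \right)} = \frac{1}{-7 - H}$
$\left(-4\right) 9 F{\left(-3,-4 \right)} = \left(-4\right) 9 \left(- \frac{1}{7 - 3}\right) = - 36 \left(- \frac{1}{4}\right) = - 36 \left(\left(-1\right) \frac{1}{4}\right) = \left(-36\right) \left(- \frac{1}{4}\right) = 9$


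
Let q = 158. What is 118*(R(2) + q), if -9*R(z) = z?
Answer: 167560/9 ≈ 18618.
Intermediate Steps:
R(z) = -z/9
118*(R(2) + q) = 118*(-⅑*2 + 158) = 118*(-2/9 + 158) = 118*(1420/9) = 167560/9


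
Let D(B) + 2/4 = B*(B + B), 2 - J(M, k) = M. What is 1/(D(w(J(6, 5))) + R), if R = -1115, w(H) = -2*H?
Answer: -2/1975 ≈ -0.0010127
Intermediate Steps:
J(M, k) = 2 - M
D(B) = -½ + 2*B² (D(B) = -½ + B*(B + B) = -½ + B*(2*B) = -½ + 2*B²)
1/(D(w(J(6, 5))) + R) = 1/((-½ + 2*(-2*(2 - 1*6))²) - 1115) = 1/((-½ + 2*(-2*(2 - 6))²) - 1115) = 1/((-½ + 2*(-2*(-4))²) - 1115) = 1/((-½ + 2*8²) - 1115) = 1/((-½ + 2*64) - 1115) = 1/((-½ + 128) - 1115) = 1/(255/2 - 1115) = 1/(-1975/2) = -2/1975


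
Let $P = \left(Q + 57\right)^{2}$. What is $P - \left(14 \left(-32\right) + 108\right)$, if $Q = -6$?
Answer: $2941$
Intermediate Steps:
$P = 2601$ ($P = \left(-6 + 57\right)^{2} = 51^{2} = 2601$)
$P - \left(14 \left(-32\right) + 108\right) = 2601 - \left(14 \left(-32\right) + 108\right) = 2601 - \left(-448 + 108\right) = 2601 - -340 = 2601 + 340 = 2941$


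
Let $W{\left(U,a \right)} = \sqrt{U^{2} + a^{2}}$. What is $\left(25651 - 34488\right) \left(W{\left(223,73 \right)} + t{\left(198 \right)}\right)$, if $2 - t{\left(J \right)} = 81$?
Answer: $698123 - 8837 \sqrt{55058} \approx -1.3754 \cdot 10^{6}$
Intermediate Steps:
$t{\left(J \right)} = -79$ ($t{\left(J \right)} = 2 - 81 = -79$)
$\left(25651 - 34488\right) \left(W{\left(223,73 \right)} + t{\left(198 \right)}\right) = \left(25651 - 34488\right) \left(\sqrt{223^{2} + 73^{2}} - 79\right) = - 8837 \left(\sqrt{49729 + 5329} - 79\right) = - 8837 \left(\sqrt{55058} - 79\right) = - 8837 \left(-79 + \sqrt{55058}\right) = 698123 - 8837 \sqrt{55058}$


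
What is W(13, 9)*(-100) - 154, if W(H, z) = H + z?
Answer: -2354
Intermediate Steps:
W(13, 9)*(-100) - 154 = (13 + 9)*(-100) - 154 = 22*(-100) - 154 = -2200 - 154 = -2354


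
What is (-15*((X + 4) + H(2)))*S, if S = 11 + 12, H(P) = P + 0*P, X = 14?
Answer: -6900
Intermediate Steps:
H(P) = P (H(P) = P + 0 = P)
S = 23
(-15*((X + 4) + H(2)))*S = -15*((14 + 4) + 2)*23 = -15*(18 + 2)*23 = -15*20*23 = -300*23 = -6900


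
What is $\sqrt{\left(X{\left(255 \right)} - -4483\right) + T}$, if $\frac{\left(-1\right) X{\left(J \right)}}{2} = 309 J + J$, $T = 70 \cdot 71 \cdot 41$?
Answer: $\sqrt{50153} \approx 223.95$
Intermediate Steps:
$T = 203770$ ($T = 4970 \cdot 41 = 203770$)
$X{\left(J \right)} = - 620 J$ ($X{\left(J \right)} = - 2 \left(309 J + J\right) = - 2 \cdot 310 J = - 620 J$)
$\sqrt{\left(X{\left(255 \right)} - -4483\right) + T} = \sqrt{\left(\left(-620\right) 255 - -4483\right) + 203770} = \sqrt{\left(-158100 + 4483\right) + 203770} = \sqrt{-153617 + 203770} = \sqrt{50153}$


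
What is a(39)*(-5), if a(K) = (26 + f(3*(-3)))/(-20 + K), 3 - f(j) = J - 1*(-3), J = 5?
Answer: -105/19 ≈ -5.5263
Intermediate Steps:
f(j) = -5 (f(j) = 3 - (5 - 1*(-3)) = 3 - (5 + 3) = 3 - 1*8 = 3 - 8 = -5)
a(K) = 21/(-20 + K) (a(K) = (26 - 5)/(-20 + K) = 21/(-20 + K))
a(39)*(-5) = (21/(-20 + 39))*(-5) = (21/19)*(-5) = -105/19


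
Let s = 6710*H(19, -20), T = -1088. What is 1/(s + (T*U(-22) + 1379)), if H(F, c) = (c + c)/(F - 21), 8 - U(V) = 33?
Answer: 1/162779 ≈ 6.1433e-6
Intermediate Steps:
U(V) = -25 (U(V) = 8 - 1*33 = 8 - 33 = -25)
H(F, c) = 2*c/(-21 + F) (H(F, c) = (2*c)/(-21 + F) = 2*c/(-21 + F))
s = 134200 (s = 6710*(2*(-20)/(-21 + 19)) = 6710*(2*(-20)/(-2)) = 6710*(2*(-20)*(-1/2)) = 6710*20 = 134200)
1/(s + (T*U(-22) + 1379)) = 1/(134200 + (-1088*(-25) + 1379)) = 1/(134200 + (27200 + 1379)) = 1/(134200 + 28579) = 1/162779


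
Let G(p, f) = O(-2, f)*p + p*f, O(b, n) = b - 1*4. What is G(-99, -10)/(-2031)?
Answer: -528/677 ≈ -0.77991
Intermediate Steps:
O(b, n) = -4 + b (O(b, n) = b - 4 = -4 + b)
G(p, f) = -6*p + f*p (G(p, f) = (-4 - 2)*p + p*f = -6*p + f*p)
G(-99, -10)/(-2031) = -99*(-6 - 10)/(-2031) = -99*(-16)*(-1/2031) = 1584*(-1/2031) = -528/677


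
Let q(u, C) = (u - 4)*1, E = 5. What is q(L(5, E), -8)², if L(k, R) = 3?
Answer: 1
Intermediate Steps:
q(u, C) = -4 + u (q(u, C) = (-4 + u)*1 = -4 + u)
q(L(5, E), -8)² = (-4 + 3)² = (-1)² = 1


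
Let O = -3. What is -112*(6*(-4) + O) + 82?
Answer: 3106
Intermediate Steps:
-112*(6*(-4) + O) + 82 = -112*(6*(-4) - 3) + 82 = -112*(-24 - 3) + 82 = -112*(-27) + 82 = 3024 + 82 = 3106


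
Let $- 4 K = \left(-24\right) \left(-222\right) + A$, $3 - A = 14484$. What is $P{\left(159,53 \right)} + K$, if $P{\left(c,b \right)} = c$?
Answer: $\frac{9789}{4} \approx 2447.3$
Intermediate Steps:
$A = -14481$ ($A = 3 - 14484 = -14481$)
$K = \frac{9153}{4}$ ($K = - \frac{\left(-24\right) \left(-222\right) - 14481}{4} = - \frac{5328 - 14481}{4} = \left(- \frac{1}{4}\right) \left(-9153\right) = \frac{9153}{4} \approx 2288.3$)
$P{\left(159,53 \right)} + K = 159 + \frac{9153}{4} = \frac{9789}{4}$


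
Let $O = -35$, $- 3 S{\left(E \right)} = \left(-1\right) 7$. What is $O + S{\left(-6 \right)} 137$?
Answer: $\frac{854}{3} \approx 284.67$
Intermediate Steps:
$S{\left(E \right)} = \frac{7}{3}$ ($S{\left(E \right)} = - \frac{\left(-1\right) 7}{3} = \left(- \frac{1}{3}\right) \left(-7\right) = \frac{7}{3}$)
$O + S{\left(-6 \right)} 137 = -35 + \frac{7}{3} \cdot 137 = -35 + \frac{959}{3} = \frac{854}{3}$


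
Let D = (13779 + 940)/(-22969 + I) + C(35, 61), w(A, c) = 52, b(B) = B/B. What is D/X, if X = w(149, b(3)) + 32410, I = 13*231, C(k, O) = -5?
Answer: -114549/648136292 ≈ -0.00017674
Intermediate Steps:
b(B) = 1
I = 3003
X = 32462 (X = 52 + 32410 = 32462)
D = -114549/19966 (D = (13779 + 940)/(-22969 + 3003) - 5 = 14719/(-19966) - 5 = 14719*(-1/19966) - 5 = -14719/19966 - 5 = -114549/19966 ≈ -5.7372)
D/X = -114549/19966/32462 = -114549/19966*1/32462 = -114549/648136292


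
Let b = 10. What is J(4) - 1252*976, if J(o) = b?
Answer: -1221942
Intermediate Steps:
J(o) = 10
J(4) - 1252*976 = 10 - 1252*976 = 10 - 1221952 = -1221942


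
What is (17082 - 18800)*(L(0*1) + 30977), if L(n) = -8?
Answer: -53204742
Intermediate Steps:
(17082 - 18800)*(L(0*1) + 30977) = (17082 - 18800)*(-8 + 30977) = -1718*30969 = -53204742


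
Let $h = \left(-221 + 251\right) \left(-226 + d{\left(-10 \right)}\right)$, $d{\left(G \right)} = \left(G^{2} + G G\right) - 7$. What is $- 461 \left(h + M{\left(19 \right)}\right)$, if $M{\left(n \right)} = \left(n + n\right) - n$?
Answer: $447631$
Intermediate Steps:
$d{\left(G \right)} = -7 + 2 G^{2}$ ($d{\left(G \right)} = \left(G^{2} + G^{2}\right) - 7 = 2 G^{2} - 7 = -7 + 2 G^{2}$)
$h = -990$ ($h = \left(-221 + 251\right) \left(-226 - \left(7 - 2 \left(-10\right)^{2}\right)\right) = 30 \left(-226 + \left(-7 + 2 \cdot 100\right)\right) = 30 \left(-226 + \left(-7 + 200\right)\right) = 30 \left(-226 + 193\right) = 30 \left(-33\right) = -990$)
$M{\left(n \right)} = n$ ($M{\left(n \right)} = 2 n - n = n$)
$- 461 \left(h + M{\left(19 \right)}\right) = - 461 \left(-990 + 19\right) = \left(-461\right) \left(-971\right) = 447631$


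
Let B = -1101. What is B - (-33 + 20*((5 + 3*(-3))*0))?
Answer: -1068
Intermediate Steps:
B - (-33 + 20*((5 + 3*(-3))*0)) = -1101 - (-33 + 20*((5 + 3*(-3))*0)) = -1101 - (-33 + 20*((5 - 9)*0)) = -1101 - (-33 + 20*(-4*0)) = -1101 - (-33 + 20*0) = -1101 - (-33 + 0) = -1101 - 1*(-33) = -1101 + 33 = -1068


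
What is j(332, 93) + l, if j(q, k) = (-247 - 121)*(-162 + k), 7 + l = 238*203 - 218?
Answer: 73481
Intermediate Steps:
l = 48089 (l = -7 + (238*203 - 218) = -7 + (48314 - 218) = -7 + 48096 = 48089)
j(q, k) = 59616 - 368*k (j(q, k) = -368*(-162 + k) = 59616 - 368*k)
j(332, 93) + l = (59616 - 368*93) + 48089 = (59616 - 34224) + 48089 = 25392 + 48089 = 73481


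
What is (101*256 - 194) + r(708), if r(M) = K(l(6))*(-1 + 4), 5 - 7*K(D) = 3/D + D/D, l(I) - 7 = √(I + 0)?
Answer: 7724715/301 + 9*√6/301 ≈ 25664.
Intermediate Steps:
l(I) = 7 + √I (l(I) = 7 + √(I + 0) = 7 + √I)
K(D) = 4/7 - 3/(7*D) (K(D) = 5/7 - (3/D + D/D)/7 = 5/7 - (3/D + 1)/7 = 5/7 - (1 + 3/D)/7 = 5/7 + (-⅐ - 3/(7*D)) = 4/7 - 3/(7*D))
r(M) = 3*(25 + 4*√6)/(7*(7 + √6)) (r(M) = ((-3 + 4*(7 + √6))/(7*(7 + √6)))*(-1 + 4) = ((-3 + (28 + 4*√6))/(7*(7 + √6)))*3 = ((25 + 4*√6)/(7*(7 + √6)))*3 = 3*(25 + 4*√6)/(7*(7 + √6)))
(101*256 - 194) + r(708) = (101*256 - 194) + (453/301 + 9*√6/301) = (25856 - 194) + (453/301 + 9*√6/301) = 25662 + (453/301 + 9*√6/301) = 7724715/301 + 9*√6/301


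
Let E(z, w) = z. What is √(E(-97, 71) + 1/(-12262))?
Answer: I*√14584606730/12262 ≈ 9.8489*I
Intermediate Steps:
√(E(-97, 71) + 1/(-12262)) = √(-97 + 1/(-12262)) = √(-97 - 1/12262) = √(-1189415/12262) = I*√14584606730/12262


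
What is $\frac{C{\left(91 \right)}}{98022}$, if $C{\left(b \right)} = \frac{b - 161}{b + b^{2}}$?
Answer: $- \frac{5}{58617156} \approx -8.5299 \cdot 10^{-8}$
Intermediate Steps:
$C{\left(b \right)} = \frac{-161 + b}{b + b^{2}}$
$\frac{C{\left(91 \right)}}{98022} = \frac{\frac{1}{91} \frac{1}{1 + 91} \left(-161 + 91\right)}{98022} = \frac{1}{91} \cdot \frac{1}{92} \left(-70\right) \frac{1}{98022} = \left(- \frac{5}{598}\right) \frac{1}{98022} = - \frac{5}{58617156}$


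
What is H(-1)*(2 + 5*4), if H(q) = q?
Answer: -22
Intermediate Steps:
H(-1)*(2 + 5*4) = -(2 + 5*4) = -(2 + 20) = -1*22 = -22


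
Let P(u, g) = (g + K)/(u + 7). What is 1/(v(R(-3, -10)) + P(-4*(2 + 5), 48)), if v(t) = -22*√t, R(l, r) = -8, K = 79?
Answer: -2667/1723681 + 19404*I*√2/1723681 ≈ -0.0015473 + 0.01592*I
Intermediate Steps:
P(u, g) = (79 + g)/(7 + u) (P(u, g) = (g + 79)/(u + 7) = (79 + g)/(7 + u))
1/(v(R(-3, -10)) + P(-4*(2 + 5), 48)) = 1/(-44*I*√2 + (79 + 48)/(7 - 4*(2 + 5))) = 1/(-44*I*√2 + 127/(7 - 4*7)) = 1/(-44*I*√2 + 127/(7 - 28)) = 1/(-44*I*√2 + 127/(-21)) = 1/(-44*I*√2 - 1/21*127) = 1/(-44*I*√2 - 127/21) = 1/(-127/21 - 44*I*√2)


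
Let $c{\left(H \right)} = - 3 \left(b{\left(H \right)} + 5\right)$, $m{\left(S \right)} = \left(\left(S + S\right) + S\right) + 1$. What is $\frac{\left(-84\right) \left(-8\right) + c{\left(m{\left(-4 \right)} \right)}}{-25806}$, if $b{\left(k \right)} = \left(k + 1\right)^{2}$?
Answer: $- \frac{7}{506} \approx -0.013834$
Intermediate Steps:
$m{\left(S \right)} = 1 + 3 S$ ($m{\left(S \right)} = \left(2 S + S\right) + 1 = 3 S + 1 = 1 + 3 S$)
$b{\left(k \right)} = \left(1 + k\right)^{2}$
$c{\left(H \right)} = -15 - 3 \left(1 + H\right)^{2}$ ($c{\left(H \right)} = - 3 \left(\left(1 + H\right)^{2} + 5\right) = - 3 \left(5 + \left(1 + H\right)^{2}\right) = -15 - 3 \left(1 + H\right)^{2}$)
$\frac{\left(-84\right) \left(-8\right) + c{\left(m{\left(-4 \right)} \right)}}{-25806} = \frac{\left(-84\right) \left(-8\right) - \left(15 + 3 \left(1 + \left(1 + 3 \left(-4\right)\right)\right)^{2}\right)}{-25806} = \left(672 - \left(15 + 3 \left(1 + \left(1 - 12\right)\right)^{2}\right)\right) \left(- \frac{1}{25806}\right) = \left(672 - \left(15 + 3 \left(1 - 11\right)^{2}\right)\right) \left(- \frac{1}{25806}\right) = \left(672 - \left(15 + 3 \left(-10\right)^{2}\right)\right) \left(- \frac{1}{25806}\right) = \left(672 - 315\right) \left(- \frac{1}{25806}\right) = 357 \left(- \frac{1}{25806}\right) = - \frac{7}{506}$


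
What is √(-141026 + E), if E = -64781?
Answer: I*√205807 ≈ 453.66*I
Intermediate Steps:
√(-141026 + E) = √(-141026 - 64781) = √(-205807) = I*√205807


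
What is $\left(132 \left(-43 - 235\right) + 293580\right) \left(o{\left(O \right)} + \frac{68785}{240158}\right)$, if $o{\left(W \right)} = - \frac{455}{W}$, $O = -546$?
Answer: $\frac{34540194500}{120079} \approx 2.8765 \cdot 10^{5}$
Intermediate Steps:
$\left(132 \left(-43 - 235\right) + 293580\right) \left(o{\left(O \right)} + \frac{68785}{240158}\right) = \left(132 \left(-43 - 235\right) + 293580\right) \left(- \frac{455}{-546} + \frac{68785}{240158}\right) = \left(132 \left(-278\right) + 293580\right) \left(\left(-455\right) \left(- \frac{1}{546}\right) + 68785 \cdot \frac{1}{240158}\right) = \left(-36696 + 293580\right) \left(\frac{5}{6} + \frac{68785}{240158}\right) = 256884 \cdot \frac{403375}{360237} = \frac{34540194500}{120079}$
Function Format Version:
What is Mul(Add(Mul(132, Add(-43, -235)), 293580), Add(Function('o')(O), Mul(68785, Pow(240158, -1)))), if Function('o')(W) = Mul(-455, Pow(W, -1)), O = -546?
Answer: Rational(34540194500, 120079) ≈ 2.8765e+5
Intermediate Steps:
Mul(Add(Mul(132, Add(-43, -235)), 293580), Add(Function('o')(O), Mul(68785, Pow(240158, -1)))) = Mul(Add(Mul(132, Add(-43, -235)), 293580), Add(Mul(-455, Pow(-546, -1)), Mul(68785, Pow(240158, -1)))) = Mul(Add(Mul(132, -278), 293580), Add(Mul(-455, Rational(-1, 546)), Mul(68785, Rational(1, 240158)))) = Mul(Add(-36696, 293580), Add(Rational(5, 6), Rational(68785, 240158))) = Mul(256884, Rational(403375, 360237)) = Rational(34540194500, 120079)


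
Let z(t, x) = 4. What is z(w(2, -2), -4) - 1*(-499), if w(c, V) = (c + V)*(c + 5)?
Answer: 503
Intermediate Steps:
w(c, V) = (5 + c)*(V + c) (w(c, V) = (V + c)*(5 + c) = (5 + c)*(V + c))
z(w(2, -2), -4) - 1*(-499) = 4 - 1*(-499) = 4 + 499 = 503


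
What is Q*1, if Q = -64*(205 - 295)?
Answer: 5760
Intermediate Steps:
Q = 5760 (Q = -64*(-90) = 5760)
Q*1 = 5760*1 = 5760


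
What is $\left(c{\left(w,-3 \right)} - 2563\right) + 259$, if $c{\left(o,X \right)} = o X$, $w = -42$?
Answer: $-2178$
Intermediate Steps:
$c{\left(o,X \right)} = X o$
$\left(c{\left(w,-3 \right)} - 2563\right) + 259 = \left(\left(-3\right) \left(-42\right) - 2563\right) + 259 = \left(126 - 2563\right) + 259 = -2437 + 259 = -2178$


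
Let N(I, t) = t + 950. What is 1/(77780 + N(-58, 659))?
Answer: 1/79389 ≈ 1.2596e-5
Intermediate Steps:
N(I, t) = 950 + t
1/(77780 + N(-58, 659)) = 1/(77780 + (950 + 659)) = 1/(77780 + 1609) = 1/79389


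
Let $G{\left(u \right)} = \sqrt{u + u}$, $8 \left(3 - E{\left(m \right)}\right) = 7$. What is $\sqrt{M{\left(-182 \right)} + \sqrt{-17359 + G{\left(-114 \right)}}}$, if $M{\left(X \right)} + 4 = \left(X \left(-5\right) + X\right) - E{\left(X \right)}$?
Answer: $\frac{\sqrt{11550 + 16 \sqrt{-17359 + 2 i \sqrt{57}}}}{4} \approx 26.98 + 2.4417 i$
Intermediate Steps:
$E{\left(m \right)} = \frac{17}{8}$ ($E{\left(m \right)} = 3 - \frac{7}{8} = \frac{17}{8}$)
$G{\left(u \right)} = \sqrt{2} \sqrt{u}$ ($G{\left(u \right)} = \sqrt{2 u} = \sqrt{2} \sqrt{u}$)
$M{\left(X \right)} = - \frac{49}{8} - 4 X$ ($M{\left(X \right)} = -4 - \left(\frac{17}{8} - X - X \left(-5\right)\right) = -4 + \left(\left(- 5 X + X\right) - \frac{17}{8}\right) = -4 - \left(\frac{17}{8} + 4 X\right) = - \frac{49}{8} - 4 X$)
$\sqrt{M{\left(-182 \right)} + \sqrt{-17359 + G{\left(-114 \right)}}} = \sqrt{\left(- \frac{49}{8} - -728\right) + \sqrt{-17359 + \sqrt{2} \sqrt{-114}}} = \sqrt{\left(- \frac{49}{8} + 728\right) + \sqrt{-17359 + \sqrt{2} i \sqrt{114}}} = \sqrt{\frac{5775}{8} + \sqrt{-17359 + 2 i \sqrt{57}}}$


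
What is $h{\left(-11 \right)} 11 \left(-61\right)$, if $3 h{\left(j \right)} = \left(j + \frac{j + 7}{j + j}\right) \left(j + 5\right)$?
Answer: $-14518$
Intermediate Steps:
$h{\left(j \right)} = \frac{\left(5 + j\right) \left(j + \frac{7 + j}{2 j}\right)}{3}$ ($h{\left(j \right)} = \frac{\left(j + \frac{j + 7}{j + j}\right) \left(j + 5\right)}{3} = \frac{\left(j + \frac{7 + j}{2 j}\right) \left(5 + j\right)}{3} = \frac{\left(5 + j\right) \left(j + \frac{7 + j}{2 j}\right)}{3}$)
$h{\left(-11 \right)} 11 \left(-61\right) = \frac{35 - 11 \left(12 + 2 \left(-11\right)^{2} + 11 \left(-11\right)\right)}{6 \left(-11\right)} 11 \left(-61\right) = \frac{1}{6} \left(- \frac{1}{11}\right) \left(35 - 11 \left(12 + 2 \cdot 121 - 121\right)\right) \left(-671\right) = \frac{1}{6} \left(- \frac{1}{11}\right) \left(35 - 11 \left(12 + 242 - 121\right)\right) \left(-671\right) = \frac{1}{6} \left(- \frac{1}{11}\right) \left(35 - 1463\right) \left(-671\right) = \frac{1}{6} \left(- \frac{1}{11}\right) \left(-1428\right) \left(-671\right) = \frac{238}{11} \left(-671\right) = -14518$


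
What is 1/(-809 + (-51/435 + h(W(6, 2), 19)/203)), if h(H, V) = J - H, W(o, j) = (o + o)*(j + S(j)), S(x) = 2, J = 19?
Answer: -1015/821399 ≈ -0.0012357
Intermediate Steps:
W(o, j) = 2*o*(2 + j) (W(o, j) = (o + o)*(j + 2) = (2*o)*(2 + j) = 2*o*(2 + j))
h(H, V) = 19 - H
1/(-809 + (-51/435 + h(W(6, 2), 19)/203)) = 1/(-809 + (-51/435 + (19 - 2*6*(2 + 2))/203)) = 1/(-809 + (-51*1/435 + (19 - 2*6*4)*(1/203))) = 1/(-809 + (-17/145 + (19 - 1*48)*(1/203))) = 1/(-809 + (-17/145 + (19 - 48)*(1/203))) = 1/(-809 + (-17/145 - 29*1/203)) = 1/(-809 + (-17/145 - ⅐)) = 1/(-809 - 264/1015) = 1/(-821399/1015) = -1015/821399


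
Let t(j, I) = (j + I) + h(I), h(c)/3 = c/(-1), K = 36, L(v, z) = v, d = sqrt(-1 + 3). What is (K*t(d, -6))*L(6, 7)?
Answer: 2592 + 216*sqrt(2) ≈ 2897.5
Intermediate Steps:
d = sqrt(2) ≈ 1.4142
h(c) = -3*c (h(c) = 3*(c/(-1)) = 3*(c*(-1)) = 3*(-c) = -3*c)
t(j, I) = j - 2*I (t(j, I) = (j + I) - 3*I = (I + j) - 3*I = j - 2*I)
(K*t(d, -6))*L(6, 7) = (36*(sqrt(2) - 2*(-6)))*6 = (36*(sqrt(2) + 12))*6 = (36*(12 + sqrt(2)))*6 = (432 + 36*sqrt(2))*6 = 2592 + 216*sqrt(2)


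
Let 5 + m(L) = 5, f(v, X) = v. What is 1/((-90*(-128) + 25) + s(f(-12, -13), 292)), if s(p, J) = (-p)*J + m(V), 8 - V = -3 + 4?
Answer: 1/15049 ≈ 6.6450e-5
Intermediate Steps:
V = 7 (V = 8 - (-3 + 4) = 8 - 1*1 = 8 - 1 = 7)
m(L) = 0 (m(L) = -5 + 5 = 0)
s(p, J) = -J*p (s(p, J) = (-p)*J + 0 = -J*p + 0 = -J*p)
1/((-90*(-128) + 25) + s(f(-12, -13), 292)) = 1/((-90*(-128) + 25) - 1*292*(-12)) = 1/((11520 + 25) + 3504) = 1/(11545 + 3504) = 1/15049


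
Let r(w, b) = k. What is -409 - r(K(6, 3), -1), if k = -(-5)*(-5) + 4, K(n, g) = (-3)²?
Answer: -388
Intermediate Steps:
K(n, g) = 9
k = -21 (k = -5*5 + 4 = -25 + 4 = -21)
r(w, b) = -21
-409 - r(K(6, 3), -1) = -409 - 1*(-21) = -409 + 21 = -388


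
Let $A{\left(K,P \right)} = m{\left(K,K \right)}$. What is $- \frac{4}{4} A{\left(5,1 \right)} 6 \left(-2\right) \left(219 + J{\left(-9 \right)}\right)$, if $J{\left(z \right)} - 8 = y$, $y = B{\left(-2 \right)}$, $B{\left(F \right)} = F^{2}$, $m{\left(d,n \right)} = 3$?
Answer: $8316$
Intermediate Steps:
$A{\left(K,P \right)} = 3$
$y = 4$ ($y = \left(-2\right)^{2} = 4$)
$J{\left(z \right)} = 12$ ($J{\left(z \right)} = 8 + 4 = 12$)
$- \frac{4}{4} A{\left(5,1 \right)} 6 \left(-2\right) \left(219 + J{\left(-9 \right)}\right) = - \frac{4}{4} \cdot 3 \cdot 6 \left(-2\right) \left(219 + 12\right) = \left(-4\right) \frac{1}{4} \cdot 3 \left(-12\right) 231 = \left(-1\right) 3 \left(-12\right) 231 = \left(-3\right) \left(-12\right) 231 = 36 \cdot 231 = 8316$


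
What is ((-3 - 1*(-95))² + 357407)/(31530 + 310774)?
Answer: 365871/342304 ≈ 1.0688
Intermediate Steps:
((-3 - 1*(-95))² + 357407)/(31530 + 310774) = ((-3 + 95)² + 357407)/342304 = (92² + 357407)*(1/342304) = (8464 + 357407)*(1/342304) = 365871*(1/342304) = 365871/342304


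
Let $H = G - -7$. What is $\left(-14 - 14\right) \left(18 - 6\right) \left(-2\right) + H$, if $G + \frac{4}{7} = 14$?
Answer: $\frac{4847}{7} \approx 692.43$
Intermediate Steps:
$G = \frac{94}{7}$ ($G = - \frac{4}{7} + 14 = \frac{94}{7} \approx 13.429$)
$H = \frac{143}{7}$ ($H = \frac{94}{7} - -7 = \frac{94}{7} + 7 = \frac{143}{7} \approx 20.429$)
$\left(-14 - 14\right) \left(18 - 6\right) \left(-2\right) + H = \left(-14 - 14\right) \left(18 - 6\right) \left(-2\right) + \frac{143}{7} = \left(-28\right) 12 \left(-2\right) + \frac{143}{7} = \left(-336\right) \left(-2\right) + \frac{143}{7} = 672 + \frac{143}{7} = \frac{4847}{7}$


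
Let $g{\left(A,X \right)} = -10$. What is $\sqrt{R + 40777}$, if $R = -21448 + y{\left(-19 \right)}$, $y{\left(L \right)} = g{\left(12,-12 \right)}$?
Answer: $\sqrt{19319} \approx 138.99$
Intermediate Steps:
$y{\left(L \right)} = -10$
$R = -21458$ ($R = -21448 - 10 = -21458$)
$\sqrt{R + 40777} = \sqrt{-21458 + 40777} = \sqrt{19319}$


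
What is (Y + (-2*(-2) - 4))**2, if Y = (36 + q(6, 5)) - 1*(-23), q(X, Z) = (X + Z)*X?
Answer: 15625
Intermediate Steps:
q(X, Z) = X*(X + Z)
Y = 125 (Y = (36 + 6*(6 + 5)) - 1*(-23) = (36 + 6*11) + 23 = (36 + 66) + 23 = 102 + 23 = 125)
(Y + (-2*(-2) - 4))**2 = (125 + (-2*(-2) - 4))**2 = (125 + (4 - 4))**2 = (125 + 0)**2 = 125**2 = 15625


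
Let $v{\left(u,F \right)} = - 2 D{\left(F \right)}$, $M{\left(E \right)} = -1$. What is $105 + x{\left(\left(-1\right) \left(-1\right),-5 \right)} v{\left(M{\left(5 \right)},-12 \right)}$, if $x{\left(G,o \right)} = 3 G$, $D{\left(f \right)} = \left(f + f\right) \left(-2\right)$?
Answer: $-183$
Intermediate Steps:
$D{\left(f \right)} = - 4 f$ ($D{\left(f \right)} = 2 f \left(-2\right) = - 4 f$)
$v{\left(u,F \right)} = 8 F$ ($v{\left(u,F \right)} = - 2 \left(- 4 F\right) = 8 F$)
$105 + x{\left(\left(-1\right) \left(-1\right),-5 \right)} v{\left(M{\left(5 \right)},-12 \right)} = 105 + 3 \left(\left(-1\right) \left(-1\right)\right) 8 \left(-12\right) = 105 + 3 \cdot 1 \left(-96\right) = 105 + 3 \left(-96\right) = 105 - 288 = -183$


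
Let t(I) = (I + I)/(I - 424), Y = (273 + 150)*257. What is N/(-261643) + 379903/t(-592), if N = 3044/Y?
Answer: 1372331571934830301/4209633881604 ≈ 3.2600e+5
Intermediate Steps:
Y = 108711 (Y = 423*257 = 108711)
t(I) = 2*I/(-424 + I) (t(I) = (2*I)/(-424 + I) = 2*I/(-424 + I))
N = 3044/108711 ≈ 0.028001
N/(-261643) + 379903/t(-592) = (3044/108711)/(-261643) + 379903/((2*(-592)/(-424 - 592))) = (3044/108711)*(-1/261643) + 379903/((2*(-592)/(-1016))) = -3044/28443472173 + 379903/((2*(-592)*(-1/1016))) = -3044/28443472173 + 379903/(148/127) = -3044/28443472173 + 379903*(127/148) = -3044/28443472173 + 48247681/148 = 1372331571934830301/4209633881604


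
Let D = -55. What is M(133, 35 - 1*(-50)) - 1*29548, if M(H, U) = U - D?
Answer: -29408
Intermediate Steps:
M(H, U) = 55 + U (M(H, U) = U - 1*(-55) = U + 55 = 55 + U)
M(133, 35 - 1*(-50)) - 1*29548 = (55 + (35 - 1*(-50))) - 1*29548 = (55 + (35 + 50)) - 29548 = (55 + 85) - 29548 = 140 - 29548 = -29408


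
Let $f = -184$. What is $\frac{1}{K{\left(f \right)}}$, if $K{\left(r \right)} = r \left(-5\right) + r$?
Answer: $\frac{1}{736} \approx 0.0013587$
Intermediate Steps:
$K{\left(r \right)} = - 4 r$ ($K{\left(r \right)} = - 5 r + r = - 4 r$)
$\frac{1}{K{\left(f \right)}} = \frac{1}{\left(-4\right) \left(-184\right)} = \frac{1}{736}$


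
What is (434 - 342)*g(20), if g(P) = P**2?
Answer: 36800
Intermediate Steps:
(434 - 342)*g(20) = (434 - 342)*20**2 = 92*400 = 36800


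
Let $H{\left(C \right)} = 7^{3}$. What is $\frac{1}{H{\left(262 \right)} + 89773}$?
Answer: $\frac{1}{90116} \approx 1.1097 \cdot 10^{-5}$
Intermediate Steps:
$H{\left(C \right)} = 343$
$\frac{1}{H{\left(262 \right)} + 89773} = \frac{1}{343 + 89773} = \frac{1}{90116}$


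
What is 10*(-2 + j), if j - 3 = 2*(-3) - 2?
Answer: -70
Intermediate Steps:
j = -5 (j = 3 + (2*(-3) - 2) = 3 + (-6 - 2) = 3 - 8 = -5)
10*(-2 + j) = 10*(-2 - 5) = 10*(-7) = -70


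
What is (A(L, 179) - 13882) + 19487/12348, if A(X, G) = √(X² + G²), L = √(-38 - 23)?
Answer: -171395449/12348 + 2*√7995 ≈ -13702.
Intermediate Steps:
L = I*√61 (L = √(-61) = I*√61 ≈ 7.8102*I)
A(X, G) = √(G² + X²)
(A(L, 179) - 13882) + 19487/12348 = (√(179² + (I*√61)²) - 13882) + 19487/12348 = (√(32041 - 61) - 13882) + 19487*(1/12348) = (√31980 - 13882) + 19487/12348 = (2*√7995 - 13882) + 19487/12348 = (-13882 + 2*√7995) + 19487/12348 = -171395449/12348 + 2*√7995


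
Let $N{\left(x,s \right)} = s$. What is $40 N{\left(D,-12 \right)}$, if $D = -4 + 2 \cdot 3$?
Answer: $-480$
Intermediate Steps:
$D = 2$ ($D = -4 + 6 = 2$)
$40 N{\left(D,-12 \right)} = 40 \left(-12\right) = -480$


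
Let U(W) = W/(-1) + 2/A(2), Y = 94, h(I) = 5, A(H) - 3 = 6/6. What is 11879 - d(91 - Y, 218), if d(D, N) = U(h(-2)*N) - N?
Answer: 26373/2 ≈ 13187.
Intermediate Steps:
A(H) = 4 (A(H) = 3 + 6/6 = 3 + 6*(⅙) = 3 + 1 = 4)
U(W) = ½ - W (U(W) = W/(-1) + 2/4 = W*(-1) + 2*(¼) = -W + ½ = ½ - W)
d(D, N) = ½ - 6*N (d(D, N) = (½ - 5*N) - N = ½ - 6*N)
11879 - d(91 - Y, 218) = 11879 - (½ - 6*218) = 11879 - (½ - 1308) = 11879 - 1*(-2615/2) = 11879 + 2615/2 = 26373/2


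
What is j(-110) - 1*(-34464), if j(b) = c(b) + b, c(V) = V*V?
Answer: 46454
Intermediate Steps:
c(V) = V²
j(b) = b + b² (j(b) = b² + b = b + b²)
j(-110) - 1*(-34464) = -110*(1 - 110) - 1*(-34464) = -110*(-109) + 34464 = 11990 + 34464 = 46454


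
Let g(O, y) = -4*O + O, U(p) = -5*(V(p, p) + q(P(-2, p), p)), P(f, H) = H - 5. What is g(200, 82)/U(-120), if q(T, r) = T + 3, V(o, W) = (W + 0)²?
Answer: 60/7139 ≈ 0.0084045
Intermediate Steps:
P(f, H) = -5 + H
V(o, W) = W²
q(T, r) = 3 + T
U(p) = 10 - 5*p - 5*p² (U(p) = -5*(p² + (3 + (-5 + p))) = -5*(p² + (-2 + p)) = -5*(-2 + p + p²) = 10 - 5*p - 5*p²)
g(O, y) = -3*O
g(200, 82)/U(-120) = (-3*200)/(10 - 5*(-120) - 5*(-120)²) = -600/(10 + 600 - 5*14400) = -600/(10 + 600 - 72000) = -600/(-71390) = -600*(-1/71390) = 60/7139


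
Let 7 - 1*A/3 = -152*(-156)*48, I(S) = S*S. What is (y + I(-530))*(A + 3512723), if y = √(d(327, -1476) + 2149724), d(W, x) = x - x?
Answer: 27588874400 + 196432*√537431 ≈ 2.7733e+10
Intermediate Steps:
I(S) = S²
d(W, x) = 0
A = -3414507 (A = 21 - 3*(-152*(-156))*48 = 21 - 71136*48 = 21 - 3*1138176 = 21 - 3414528 = -3414507)
y = 2*√537431 (y = √(0 + 2149724) = √2149724 = 2*√537431 ≈ 1466.2)
(y + I(-530))*(A + 3512723) = (2*√537431 + (-530)²)*(-3414507 + 3512723) = (2*√537431 + 280900)*98216 = (280900 + 2*√537431)*98216 = 27588874400 + 196432*√537431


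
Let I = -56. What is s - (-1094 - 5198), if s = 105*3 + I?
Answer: 6551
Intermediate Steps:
s = 259 (s = 105*3 - 56 = 315 - 56 = 259)
s - (-1094 - 5198) = 259 - (-1094 - 5198) = 259 - 1*(-6292) = 259 + 6292 = 6551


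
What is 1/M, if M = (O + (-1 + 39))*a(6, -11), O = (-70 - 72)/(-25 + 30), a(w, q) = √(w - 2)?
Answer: 5/96 ≈ 0.052083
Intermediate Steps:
a(w, q) = √(-2 + w)
O = -142/5 ≈ -28.400
M = 96/5 (M = (-142/5 + (-1 + 39))*√(-2 + 6) = (-142/5 + 38)*√4 = (48/5)*2 = 96/5 ≈ 19.200)
1/M = 1/(96/5) = 5/96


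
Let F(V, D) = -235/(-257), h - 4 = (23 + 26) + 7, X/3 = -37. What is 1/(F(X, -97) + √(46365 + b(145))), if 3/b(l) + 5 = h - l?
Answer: -1811850/91869133751 + 66049*√41728470/91869133751 ≈ 0.0046245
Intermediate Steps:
X = -111 (X = 3*(-37) = -111)
h = 60 (h = 4 + ((23 + 26) + 7) = 4 + (49 + 7) = 4 + 56 = 60)
b(l) = 3/(55 - l) (b(l) = 3/(-5 + (60 - l)) = 3/(55 - l))
F(V, D) = 235/257 (F(V, D) = -235*(-1/257) = 235/257)
1/(F(X, -97) + √(46365 + b(145))) = 1/(235/257 + √(46365 - 3/(-55 + 145))) = 1/(235/257 + √(46365 - 3/90)) = 1/(235/257 + √(46365 - 3*1/90)) = 1/(235/257 + √(46365 - 1/30)) = 1/(235/257 + √(1390949/30)) = 1/(235/257 + √41728470/30)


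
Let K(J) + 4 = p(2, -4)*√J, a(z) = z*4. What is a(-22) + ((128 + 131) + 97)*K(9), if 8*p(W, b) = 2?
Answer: -1245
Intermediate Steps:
p(W, b) = ¼ (p(W, b) = (⅛)*2 = ¼)
a(z) = 4*z
K(J) = -4 + √J/4
a(-22) + ((128 + 131) + 97)*K(9) = 4*(-22) + ((128 + 131) + 97)*(-4 + √9/4) = -88 + (259 + 97)*(-4 + (¼)*3) = -88 + 356*(-4 + ¾) = -88 + 356*(-13/4) = -88 - 1157 = -1245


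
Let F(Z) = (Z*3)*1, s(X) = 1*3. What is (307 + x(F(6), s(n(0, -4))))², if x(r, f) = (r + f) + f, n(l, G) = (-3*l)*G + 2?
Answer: 109561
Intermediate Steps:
n(l, G) = 2 - 3*G*l (n(l, G) = -3*G*l + 2 = 2 - 3*G*l)
s(X) = 3
F(Z) = 3*Z (F(Z) = (3*Z)*1 = 3*Z)
x(r, f) = r + 2*f (x(r, f) = (f + r) + f = r + 2*f)
(307 + x(F(6), s(n(0, -4))))² = (307 + (3*6 + 2*3))² = (307 + (18 + 6))² = (307 + 24)² = 331² = 109561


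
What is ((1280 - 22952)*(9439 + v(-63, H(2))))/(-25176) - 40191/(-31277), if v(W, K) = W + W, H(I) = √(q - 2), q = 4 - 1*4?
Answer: 263070439362/32809573 ≈ 8018.1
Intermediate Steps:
q = 0 (q = 4 - 4 = 0)
H(I) = I*√2 (H(I) = √(0 - 2) = √(-2) = I*√2)
v(W, K) = 2*W
((1280 - 22952)*(9439 + v(-63, H(2))))/(-25176) - 40191/(-31277) = ((1280 - 22952)*(9439 + 2*(-63)))/(-25176) - 40191/(-31277) = -21672*(9439 - 126)*(-1/25176) - 40191*(-1/31277) = -21672*9313*(-1/25176) + 40191/31277 = -201831336*(-1/25176) + 40191/31277 = 8409639/1049 + 40191/31277 = 263070439362/32809573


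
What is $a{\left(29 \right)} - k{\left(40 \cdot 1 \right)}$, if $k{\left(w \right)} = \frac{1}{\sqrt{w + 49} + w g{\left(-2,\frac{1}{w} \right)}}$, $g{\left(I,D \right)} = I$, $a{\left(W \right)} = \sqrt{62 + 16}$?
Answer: $\frac{80}{6311} + \sqrt{78} + \frac{\sqrt{89}}{6311} \approx 8.8459$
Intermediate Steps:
$a{\left(W \right)} = \sqrt{78}$
$k{\left(w \right)} = \frac{1}{\sqrt{49 + w} - 2 w}$ ($k{\left(w \right)} = \frac{1}{\sqrt{w + 49} + w \left(-2\right)} = \frac{1}{\sqrt{49 + w} - 2 w}$)
$a{\left(29 \right)} - k{\left(40 \cdot 1 \right)} = \sqrt{78} - \frac{1}{\sqrt{49 + 40 \cdot 1} - 2 \cdot 40 \cdot 1} = \sqrt{78} - \frac{1}{\sqrt{49 + 40} - 80} = \sqrt{78} - \frac{1}{\sqrt{89} - 80} = \sqrt{78} - \frac{1}{-80 + \sqrt{89}}$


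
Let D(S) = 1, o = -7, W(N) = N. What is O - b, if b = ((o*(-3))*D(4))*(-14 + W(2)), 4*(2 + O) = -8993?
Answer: -7993/4 ≈ -1998.3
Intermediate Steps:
O = -9001/4 (O = -2 + (¼)*(-8993) = -2 - 8993/4 = -9001/4 ≈ -2250.3)
b = -252 (b = (-7*(-3)*1)*(-14 + 2) = (21*1)*(-12) = 21*(-12) = -252)
O - b = -9001/4 - 1*(-252) = -9001/4 + 252 = -7993/4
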